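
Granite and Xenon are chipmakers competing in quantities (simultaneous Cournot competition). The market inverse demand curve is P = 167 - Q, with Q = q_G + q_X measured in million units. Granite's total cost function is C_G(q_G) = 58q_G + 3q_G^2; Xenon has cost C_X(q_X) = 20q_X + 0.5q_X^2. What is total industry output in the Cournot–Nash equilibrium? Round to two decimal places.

Granite's profit: π_G = (167 - Q)q_G - (58q_G + 3q_G²). Setting ∂π_G/∂q_G = 0: 109 - 8q_G - (q_X) = 0.
Xenon's profit: π_X = (167 - Q)q_X - (20q_X + (1/2)q_X²). Setting ∂π_X/∂q_X = 0: 147 - 3q_X - (q_G) = 0.
Rearranging gives the reaction functions q_G = (109 - q_X)/8 and q_X = (147 - q_G)/3.
Solving the pair: q_G = 180/23, q_X = 1067/23.
Total output Q = 180/23 + 1067/23 = 1247/23.

54.22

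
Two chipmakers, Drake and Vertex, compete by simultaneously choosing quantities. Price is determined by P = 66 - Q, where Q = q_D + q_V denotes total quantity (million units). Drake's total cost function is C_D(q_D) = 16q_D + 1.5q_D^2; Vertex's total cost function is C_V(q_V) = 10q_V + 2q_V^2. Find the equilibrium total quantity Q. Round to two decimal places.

16.34

Drake's profit: π_D = (66 - Q)q_D - (16q_D + (3/2)q_D²). Setting ∂π_D/∂q_D = 0: 50 - 5q_D - (q_V) = 0.
Vertex's profit: π_V = (66 - Q)q_V - (10q_V + 2q_V²). Setting ∂π_V/∂q_V = 0: 56 - 6q_V - (q_D) = 0.
Best responses: q_D = (50 - q_V)/5, q_V = (56 - q_D)/6.
Solving the pair: q_D = 244/29, q_V = 230/29.
Total output Q = 244/29 + 230/29 = 474/29.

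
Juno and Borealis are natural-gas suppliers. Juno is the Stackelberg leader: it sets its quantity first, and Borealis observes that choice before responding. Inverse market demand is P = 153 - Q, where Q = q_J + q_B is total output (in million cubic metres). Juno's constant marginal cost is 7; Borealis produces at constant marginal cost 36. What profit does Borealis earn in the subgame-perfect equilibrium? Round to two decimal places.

217.56

The follower Borealis best-responds to any q_J: π_B = (153 - Q)q_B - 36q_B.
Setting the follower's marginal profit to zero, 117 - q_J - 2q_B = 0, i.e. q_B = (117 - q_J)/2.
The leader anticipates this reaction. Substituting into P = 153 - Q gives P = 189/2 - (1/2)q_J, so π_J = (189/2 - (1/2)q_J)q_J - 7q_J.
Maximising: ∂π_J/∂q_J = 175/2 - q_J = 0, giving q_J = 175/2.
Then q_B = (117 - 175/2)/2 = 59/4.
Price P = 153 - 409/4 = 203/4.
Borealis's profit: (203/4 - 36)·(59/4) = 217.5625.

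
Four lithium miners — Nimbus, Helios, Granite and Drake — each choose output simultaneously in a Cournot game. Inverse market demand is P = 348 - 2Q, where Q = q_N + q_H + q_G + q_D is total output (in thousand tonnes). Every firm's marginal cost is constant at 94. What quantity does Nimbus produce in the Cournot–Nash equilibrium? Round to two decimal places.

25.40

A representative firm's profit is π_i = q_i(348 - 2Q) - 94q_i.
First-order condition (treating rivals' output as given): 254 - 4q_i - 2·Σ_{j≠i} q_j = 0.
By symmetry each firm produces the same amount; substituting Σ_{j≠i} q_j = 3q_i yields q_i = 254/10 = 127/5.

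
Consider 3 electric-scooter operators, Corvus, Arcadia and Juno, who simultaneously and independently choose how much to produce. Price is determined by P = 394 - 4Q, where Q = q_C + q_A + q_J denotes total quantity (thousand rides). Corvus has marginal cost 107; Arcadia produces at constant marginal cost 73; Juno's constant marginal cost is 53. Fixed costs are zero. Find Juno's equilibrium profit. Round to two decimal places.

2691.02

Corvus's profit: π_C = (394 - 4Q)q_C - (107q_C). Setting ∂π_C/∂q_C = 0: 287 - 8q_C - 4(q_A + q_J) = 0.
Arcadia's first-order condition: 321 - 8q_A - 4(q_C + q_J) = 0.
Juno's first-order condition: 341 - 8q_J - 4(q_C + q_A) = 0.
Adding the 3 conditions: 949 − 8Q − 8Q = 0, i.e. Q = 949/16.
Back-substituting: q_C = (287 − 949/4)/4 = 199/16, q_A = (321 − 949/4)/4 = 335/16, q_J = (341 − 949/4)/4 = 415/16.
Price P = 394 - 4·(949/16) = 627/4.
Juno's profit: (627/4 - 53)·(415/16) = 2691.0156.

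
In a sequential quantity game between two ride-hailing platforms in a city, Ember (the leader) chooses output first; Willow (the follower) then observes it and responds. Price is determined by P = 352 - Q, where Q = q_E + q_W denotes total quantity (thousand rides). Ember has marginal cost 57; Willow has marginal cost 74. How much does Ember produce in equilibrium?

Solve by backward induction. Given q_E, the follower Willow maximises π_W = (352 - q_E - q_W)q_W - 74q_W.
Setting the follower's marginal profit to zero, 278 - q_E - 2q_W = 0, i.e. q_W = (278 - q_E)/2.
Ember substitutes q_W(q_E) into its own profit: π_E = q_E(352 - q_E - (278 - q_E)/2) - 57q_E = (213 - (1/2)q_E)q_E - 57q_E.
The leader's first-order condition 156 - q_E = 0 yields q_E = 156.
Then q_W = (278 - 156)/2 = 61.

156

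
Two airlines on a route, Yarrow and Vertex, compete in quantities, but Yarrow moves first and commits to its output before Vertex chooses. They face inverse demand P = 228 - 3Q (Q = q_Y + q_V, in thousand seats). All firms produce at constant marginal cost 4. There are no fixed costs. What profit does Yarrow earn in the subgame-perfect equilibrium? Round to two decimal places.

The follower Vertex best-responds to any q_Y: π_V = (228 - 3Q)q_V - 4q_V.
Follower FOC: 224 - 3q_Y - 6q_V = 0, so q_V(q_Y) = (224 - 3q_Y)/6.
The leader anticipates this reaction. Substituting into P = 228 - 3Q gives P = 116 - (3/2)q_Y, so π_Y = (116 - (3/2)q_Y)q_Y - 4q_Y.
Leader FOC: 112 - 3q_Y = 0, so q_Y = 112/3.
Then q_V = (224 - 3·(112/3))/6 = 56/3.
Price P = 228 - 3·56 = 60.
Yarrow's profit: (60 - 4)·(112/3) = 2090.6667.

2090.67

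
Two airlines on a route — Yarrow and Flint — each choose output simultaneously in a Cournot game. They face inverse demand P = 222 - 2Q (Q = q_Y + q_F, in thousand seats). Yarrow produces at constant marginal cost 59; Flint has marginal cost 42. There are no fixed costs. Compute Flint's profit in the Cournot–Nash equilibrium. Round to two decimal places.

Yarrow's profit: π_Y = (222 - 2Q)q_Y - (59q_Y). Setting ∂π_Y/∂q_Y = 0: 163 - 4q_Y - 2(q_F) = 0.
Flint's first-order condition: 180 - 4q_F - 2(q_Y) = 0.
So q_Y = (163 - 2q_F)/4 and q_F = (180 - 2q_Y)/4.
Substituting one into the other gives q_Y = 73/3 and q_F = 197/6.
Price P = 222 - 2·(343/6) = 323/3.
Flint's profit: (323/3 - 42)·(197/6) = 2156.0556.

2156.06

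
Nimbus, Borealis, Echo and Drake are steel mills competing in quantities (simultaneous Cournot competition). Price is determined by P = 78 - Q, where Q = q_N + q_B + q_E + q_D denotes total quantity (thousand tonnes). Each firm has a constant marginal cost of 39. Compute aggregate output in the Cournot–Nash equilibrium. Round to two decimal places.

31.20

Each firm earns π_i = (78 - Q)q_i - 39q_i.
Setting ∂π_i/∂q_i = 0 with rivals' quantities fixed: 39 - 2q_i - Σ_{j≠i} q_j = 0.
By symmetry each firm produces the same amount; substituting Σ_{j≠i} q_j = 3q_i yields q_i = 39/5.
Total output Q = 39/5 + 39/5 + 39/5 + 39/5 = 156/5.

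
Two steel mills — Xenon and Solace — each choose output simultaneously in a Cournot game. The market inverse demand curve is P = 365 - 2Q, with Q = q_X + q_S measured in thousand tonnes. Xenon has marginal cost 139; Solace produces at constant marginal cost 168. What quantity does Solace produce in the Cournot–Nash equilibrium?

28

Xenon's profit: π_X = (365 - 2Q)q_X - (139q_X). Setting ∂π_X/∂q_X = 0: 226 - 4q_X - 2(q_S) = 0.
Solace's profit: π_S = (365 - 2Q)q_S - (168q_S). Setting ∂π_S/∂q_S = 0: 197 - 4q_S - 2(q_X) = 0.
Rearranging gives the reaction functions q_X = (226 - 2q_S)/4 and q_S = (197 - 2q_X)/4.
Substituting one into the other gives q_X = 85/2 and q_S = 28.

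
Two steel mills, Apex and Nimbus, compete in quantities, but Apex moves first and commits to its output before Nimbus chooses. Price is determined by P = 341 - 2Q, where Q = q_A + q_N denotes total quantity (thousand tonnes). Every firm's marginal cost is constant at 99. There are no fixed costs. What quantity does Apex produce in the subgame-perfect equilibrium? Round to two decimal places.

The follower Nimbus best-responds to any q_A: π_N = (341 - 2Q)q_N - 99q_N.
Setting the follower's marginal profit to zero, 242 - 2q_A - 4q_N = 0, i.e. q_N = (242 - 2q_A)/4.
The leader anticipates this reaction. Substituting into P = 341 - 2Q gives P = 220 - q_A, so π_A = (220 - q_A)q_A - 99q_A.
Maximising: ∂π_A/∂q_A = 121 - 2q_A = 0, giving q_A = 121/2.
Then q_N = (242 - 2·(121/2))/4 = 121/4.

60.50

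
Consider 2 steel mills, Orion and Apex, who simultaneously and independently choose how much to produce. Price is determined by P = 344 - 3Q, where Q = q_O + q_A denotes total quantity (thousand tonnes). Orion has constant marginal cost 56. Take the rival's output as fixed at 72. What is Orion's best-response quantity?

12

With the rival's output fixed at 72, Orion's profit is π_O = (344 - 3·72 - 3q_O)q_O - (56q_O) = (128 - 3q_O)q_O - (56q_O).
∂π_O/∂q_O = 72 - 6q_O = 0, so q_O = 12.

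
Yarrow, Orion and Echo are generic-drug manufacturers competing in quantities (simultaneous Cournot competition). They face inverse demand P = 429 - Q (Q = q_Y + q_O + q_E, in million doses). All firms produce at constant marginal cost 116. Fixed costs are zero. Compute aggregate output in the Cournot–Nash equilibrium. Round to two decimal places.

A representative firm's profit is π_i = q_i(429 - Q) - 116q_i.
Setting ∂π_i/∂q_i = 0 with rivals' quantities fixed: 313 - 2q_i - Σ_{j≠i} q_j = 0.
By symmetry each firm produces the same amount; substituting Σ_{j≠i} q_j = 2q_i yields q_i = 313/4.
Total output Q = 313/4 + 313/4 + 313/4 = 939/4.

234.75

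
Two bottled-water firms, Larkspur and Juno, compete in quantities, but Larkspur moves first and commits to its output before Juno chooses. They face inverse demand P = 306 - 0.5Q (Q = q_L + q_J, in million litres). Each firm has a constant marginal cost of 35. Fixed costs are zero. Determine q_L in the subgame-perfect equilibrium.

Solve by backward induction. Given q_L, the follower Juno maximises π_J = (306 - (1/2)q_L - (1/2)q_J)q_J - 35q_J.
Follower FOC: 271 - (1/2)q_L - q_J = 0, so q_J(q_L) = (271 - (1/2)q_L).
Larkspur substitutes q_J(q_L) into its own profit: π_L = q_L(306 - (1/2)q_L - (271 - (1/2)q_L)/2) - 35q_L = (341/2 - (1/4)q_L)q_L - 35q_L.
Leader FOC: 271/2 - (1/2)q_L = 0, so q_L = 271.
Then q_J = (271 - (1/2)·271) = 271/2.

271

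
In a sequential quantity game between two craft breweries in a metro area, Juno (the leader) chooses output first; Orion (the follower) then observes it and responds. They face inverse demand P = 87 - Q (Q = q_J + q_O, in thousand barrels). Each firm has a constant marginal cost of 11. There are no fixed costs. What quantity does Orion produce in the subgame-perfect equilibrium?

Solve by backward induction. Given q_J, the follower Orion maximises π_O = (87 - q_J - q_O)q_O - 11q_O.
∂π_O/∂q_O = 76 - q_J - 2q_O = 0 gives the reaction function q_O = (76 - q_J)/2.
The leader anticipates this reaction. Substituting into P = 87 - Q gives P = 49 - (1/2)q_J, so π_J = (49 - (1/2)q_J)q_J - 11q_J.
The leader's first-order condition 38 - q_J = 0 yields q_J = 38.
Then q_O = (76 - 38)/2 = 19.

19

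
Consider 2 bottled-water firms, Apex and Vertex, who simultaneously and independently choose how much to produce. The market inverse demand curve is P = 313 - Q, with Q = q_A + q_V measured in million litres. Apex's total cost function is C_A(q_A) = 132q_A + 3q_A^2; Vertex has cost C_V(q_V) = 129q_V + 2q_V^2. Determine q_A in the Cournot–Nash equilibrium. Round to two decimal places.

Apex's profit: π_A = (313 - Q)q_A - (132q_A + 3q_A²). Setting ∂π_A/∂q_A = 0: 181 - 8q_A - (q_V) = 0.
Vertex's first-order condition: 184 - 6q_V - (q_A) = 0.
Rearranging gives the reaction functions q_A = (181 - q_V)/8 and q_V = (184 - q_A)/6.
Substituting one into the other gives q_A = 902/47 and q_V = 1291/47.

19.19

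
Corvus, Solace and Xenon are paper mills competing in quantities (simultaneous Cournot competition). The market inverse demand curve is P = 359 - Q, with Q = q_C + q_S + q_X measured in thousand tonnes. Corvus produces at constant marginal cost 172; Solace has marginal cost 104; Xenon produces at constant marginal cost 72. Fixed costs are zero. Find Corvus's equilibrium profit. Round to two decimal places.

22.56

Corvus's profit: π_C = (359 - Q)q_C - (172q_C). Setting ∂π_C/∂q_C = 0: 187 - 2q_C - (q_S + q_X) = 0.
Solace's profit: π_S = (359 - Q)q_S - (104q_S). Setting ∂π_S/∂q_S = 0: 255 - 2q_S - (q_C + q_X) = 0.
Xenon's profit: π_X = (359 - Q)q_X - (72q_X). Setting ∂π_X/∂q_X = 0: 287 - 2q_X - (q_C + q_S) = 0.
Adding the 3 first-order conditions: 729 − 4Q = 0, so Q = 729/4.
Back-substituting: q_C = (187 − 729/4) = 19/4, q_S = (255 − 729/4) = 291/4, q_X = (287 − 729/4) = 419/4.
Price P = 359 - 729/4 = 707/4.
Corvus's profit: (707/4 - 172)·(19/4) = 361/16.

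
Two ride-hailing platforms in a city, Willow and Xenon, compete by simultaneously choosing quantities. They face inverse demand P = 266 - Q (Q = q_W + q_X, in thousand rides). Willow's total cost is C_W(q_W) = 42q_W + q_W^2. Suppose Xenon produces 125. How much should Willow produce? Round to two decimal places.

24.75

With the rival's output fixed at 125, Willow's profit is π_W = (266 - 125 - q_W)q_W - (42q_W + q_W²) = (141 - q_W)q_W - (42q_W + q_W²).
∂π_W/∂q_W = 99 - 4q_W = 0, so q_W = 99/4.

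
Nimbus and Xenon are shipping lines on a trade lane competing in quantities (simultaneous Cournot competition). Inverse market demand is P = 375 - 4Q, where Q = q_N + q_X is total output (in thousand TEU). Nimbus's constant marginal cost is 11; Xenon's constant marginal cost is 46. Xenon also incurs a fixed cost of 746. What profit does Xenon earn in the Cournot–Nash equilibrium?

Nimbus's profit: π_N = (375 - 4Q)q_N - (11q_N). Setting ∂π_N/∂q_N = 0: 364 - 8q_N - 4(q_X) = 0.
Xenon's first-order condition: 329 - 8q_X - 4(q_N) = 0.
Best responses: q_N = (364 - 4q_X)/8, q_X = (329 - 4q_N)/8.
Solving the pair: q_N = 133/4, q_X = 49/2.
Price P = 375 - 4·(231/4) = 144.
Xenon's profit: (144 - 46)·(49/2) - 746 = 1655.

1655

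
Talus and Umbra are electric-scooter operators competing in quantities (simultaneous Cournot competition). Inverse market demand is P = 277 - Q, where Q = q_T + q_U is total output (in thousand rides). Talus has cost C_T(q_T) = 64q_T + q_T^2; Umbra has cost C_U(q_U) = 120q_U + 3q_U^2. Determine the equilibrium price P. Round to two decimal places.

Talus's profit: π_T = (277 - Q)q_T - (64q_T + q_T²). Setting ∂π_T/∂q_T = 0: 213 - 4q_T - (q_U) = 0.
Umbra's first-order condition: 157 - 8q_U - (q_T) = 0.
Rearranging gives the reaction functions q_T = (213 - q_U)/4 and q_U = (157 - q_T)/8.
Substituting one into the other gives q_T = 1547/31 and q_U = 415/31.
Total output Q = 1962/31, so price P = 277 - 1962/31 = 213.7097.

213.71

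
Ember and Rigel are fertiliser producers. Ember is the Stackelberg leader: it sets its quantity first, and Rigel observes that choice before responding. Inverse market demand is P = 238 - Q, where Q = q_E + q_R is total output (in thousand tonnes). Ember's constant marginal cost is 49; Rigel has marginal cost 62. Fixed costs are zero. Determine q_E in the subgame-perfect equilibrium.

Solve by backward induction. Given q_E, the follower Rigel maximises π_R = (238 - q_E - q_R)q_R - 62q_R.
Follower FOC: 176 - q_E - 2q_R = 0, so q_R(q_E) = (176 - q_E)/2.
Ember substitutes q_R(q_E) into its own profit: π_E = q_E(238 - q_E - (176 - q_E)/2) - 49q_E = (150 - (1/2)q_E)q_E - 49q_E.
Maximising: ∂π_E/∂q_E = 101 - q_E = 0, giving q_E = 101.
Then q_R = (176 - 101)/2 = 75/2.

101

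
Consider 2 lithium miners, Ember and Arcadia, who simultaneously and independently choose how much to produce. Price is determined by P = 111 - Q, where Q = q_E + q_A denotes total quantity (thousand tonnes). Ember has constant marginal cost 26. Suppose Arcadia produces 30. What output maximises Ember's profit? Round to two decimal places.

With the rival's output fixed at 30, Ember's profit is π_E = (111 - 30 - q_E)q_E - (26q_E) = (81 - q_E)q_E - (26q_E).
∂π_E/∂q_E = 55 - 2q_E = 0, so q_E = 55/2.

27.50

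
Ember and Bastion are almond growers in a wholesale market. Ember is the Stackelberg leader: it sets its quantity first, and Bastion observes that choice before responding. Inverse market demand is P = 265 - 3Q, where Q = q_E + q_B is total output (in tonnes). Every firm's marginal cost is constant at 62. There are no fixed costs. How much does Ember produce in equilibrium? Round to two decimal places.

33.83

Solve by backward induction. Given q_E, the follower Bastion maximises π_B = (265 - 3q_E - 3q_B)q_B - 62q_B.
Follower FOC: 203 - 3q_E - 6q_B = 0, so q_B(q_E) = (203 - 3q_E)/6.
The leader anticipates this reaction. Substituting into P = 265 - 3Q gives P = 327/2 - (3/2)q_E, so π_E = (327/2 - (3/2)q_E)q_E - 62q_E.
The leader's first-order condition 203/2 - 3q_E = 0 yields q_E = 203/6.
Then q_B = (203 - 3·(203/6))/6 = 203/12.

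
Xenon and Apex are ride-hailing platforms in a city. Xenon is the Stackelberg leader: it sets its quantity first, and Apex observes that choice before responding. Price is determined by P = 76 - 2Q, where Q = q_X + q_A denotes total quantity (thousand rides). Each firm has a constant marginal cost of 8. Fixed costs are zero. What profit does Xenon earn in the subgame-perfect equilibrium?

Solve by backward induction. Given q_X, the follower Apex maximises π_A = (76 - 2q_X - 2q_A)q_A - 8q_A.
∂π_A/∂q_A = 68 - 2q_X - 4q_A = 0 gives the reaction function q_A = (68 - 2q_X)/4.
Xenon substitutes q_A(q_X) into its own profit: π_X = q_X(76 - 2q_X - (68 - 2q_X)/2) - 8q_X = (42 - q_X)q_X - 8q_X.
Maximising: ∂π_X/∂q_X = 34 - 2q_X = 0, giving q_X = 17.
Then q_A = (68 - 2·17)/4 = 17/2.
Price P = 76 - 2·(51/2) = 25.
Xenon's profit: (25 - 8)·17 = 289.

289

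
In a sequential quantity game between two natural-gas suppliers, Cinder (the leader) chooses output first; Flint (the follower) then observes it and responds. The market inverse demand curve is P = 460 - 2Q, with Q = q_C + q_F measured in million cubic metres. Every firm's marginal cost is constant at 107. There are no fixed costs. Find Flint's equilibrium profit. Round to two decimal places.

3894.03

The follower Flint best-responds to any q_C: π_F = (460 - 2Q)q_F - 107q_F.
∂π_F/∂q_F = 353 - 2q_C - 4q_F = 0 gives the reaction function q_F = (353 - 2q_C)/4.
The leader anticipates this reaction. Substituting into P = 460 - 2Q gives P = 567/2 - q_C, so π_C = (567/2 - q_C)q_C - 107q_C.
The leader's first-order condition 353/2 - 2q_C = 0 yields q_C = 353/4.
Then q_F = (353 - 2·(353/4))/4 = 353/8.
Price P = 460 - 2·(1059/8) = 781/4.
Flint's profit: (781/4 - 107)·(353/8) = 3894.0313.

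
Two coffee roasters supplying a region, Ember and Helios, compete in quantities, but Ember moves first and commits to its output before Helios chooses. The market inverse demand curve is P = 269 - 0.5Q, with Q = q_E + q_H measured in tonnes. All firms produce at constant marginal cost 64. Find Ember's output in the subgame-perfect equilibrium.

Solve by backward induction. Given q_E, the follower Helios maximises π_H = (269 - (1/2)q_E - (1/2)q_H)q_H - 64q_H.
∂π_H/∂q_H = 205 - (1/2)q_E - q_H = 0 gives the reaction function q_H = (205 - (1/2)q_E).
The leader anticipates this reaction. Substituting into P = 269 - 0.5Q gives P = 333/2 - (1/4)q_E, so π_E = (333/2 - (1/4)q_E)q_E - 64q_E.
The leader's first-order condition 205/2 - (1/2)q_E = 0 yields q_E = 205.
Then q_H = (205 - (1/2)·205) = 205/2.

205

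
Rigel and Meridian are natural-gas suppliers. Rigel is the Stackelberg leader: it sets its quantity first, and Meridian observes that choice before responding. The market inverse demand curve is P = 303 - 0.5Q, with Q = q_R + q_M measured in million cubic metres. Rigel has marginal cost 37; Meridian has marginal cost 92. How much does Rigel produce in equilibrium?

321

Solve by backward induction. Given q_R, the follower Meridian maximises π_M = (303 - (1/2)q_R - (1/2)q_M)q_M - 92q_M.
Follower FOC: 211 - (1/2)q_R - q_M = 0, so q_M(q_R) = (211 - (1/2)q_R).
The leader anticipates this reaction. Substituting into P = 303 - 0.5Q gives P = 395/2 - (1/4)q_R, so π_R = (395/2 - (1/4)q_R)q_R - 37q_R.
Maximising: ∂π_R/∂q_R = 321/2 - (1/2)q_R = 0, giving q_R = 321.
Then q_M = (211 - (1/2)·321) = 101/2.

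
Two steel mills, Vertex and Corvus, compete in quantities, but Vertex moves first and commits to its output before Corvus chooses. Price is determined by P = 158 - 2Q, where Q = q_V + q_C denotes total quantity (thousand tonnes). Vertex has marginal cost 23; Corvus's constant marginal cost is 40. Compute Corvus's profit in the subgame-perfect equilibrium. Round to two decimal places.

220.50

The follower Corvus best-responds to any q_V: π_C = (158 - 2Q)q_C - 40q_C.
Follower FOC: 118 - 2q_V - 4q_C = 0, so q_C(q_V) = (118 - 2q_V)/4.
The leader anticipates this reaction. Substituting into P = 158 - 2Q gives P = 99 - q_V, so π_V = (99 - q_V)q_V - 23q_V.
The leader's first-order condition 76 - 2q_V = 0 yields q_V = 38.
Then q_C = (118 - 2·38)/4 = 21/2.
Price P = 158 - 2·(97/2) = 61.
Corvus's profit: (61 - 40)·(21/2) = 441/2.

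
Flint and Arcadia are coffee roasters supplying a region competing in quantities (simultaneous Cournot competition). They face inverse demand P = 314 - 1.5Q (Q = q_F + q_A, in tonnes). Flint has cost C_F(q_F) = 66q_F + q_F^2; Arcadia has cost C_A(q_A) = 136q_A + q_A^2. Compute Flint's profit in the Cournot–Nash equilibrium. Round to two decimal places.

4573.02

Flint's profit: π_F = (314 - 1.5Q)q_F - (66q_F + q_F²). Setting ∂π_F/∂q_F = 0: 248 - 5q_F - (3/2)(q_A) = 0.
Arcadia's first-order condition: 178 - 5q_A - (3/2)(q_F) = 0.
Best responses: q_F = (248 - (3/2)q_A)/5, q_A = (178 - (3/2)q_F)/5.
Substituting one into the other gives q_F = 556/13 and q_A = 296/13.
Price P = 314 - (3/2)·(852/13) = 215.6923.
Flint's profit: 215.6923·(556/13) - 66·(556/13) - (556/13)² = 4573.0178.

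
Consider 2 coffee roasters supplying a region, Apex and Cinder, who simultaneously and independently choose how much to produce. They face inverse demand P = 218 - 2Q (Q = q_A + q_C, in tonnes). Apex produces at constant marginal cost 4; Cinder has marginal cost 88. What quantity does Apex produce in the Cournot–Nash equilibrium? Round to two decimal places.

49.67

Apex's profit: π_A = (218 - 2Q)q_A - (4q_A). Setting ∂π_A/∂q_A = 0: 214 - 4q_A - 2(q_C) = 0.
Cinder's first-order condition: 130 - 4q_C - 2(q_A) = 0.
Rearranging gives the reaction functions q_A = (214 - 2q_C)/4 and q_C = (130 - 2q_A)/4.
Substituting one into the other gives q_A = 149/3 and q_C = 23/3.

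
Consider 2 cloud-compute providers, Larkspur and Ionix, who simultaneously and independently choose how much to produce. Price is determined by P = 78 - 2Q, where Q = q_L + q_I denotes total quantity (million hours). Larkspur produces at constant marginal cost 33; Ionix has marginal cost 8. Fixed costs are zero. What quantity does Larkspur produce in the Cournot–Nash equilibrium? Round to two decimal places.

Larkspur's profit: π_L = (78 - 2Q)q_L - (33q_L). Setting ∂π_L/∂q_L = 0: 45 - 4q_L - 2(q_I) = 0.
Ionix's profit: π_I = (78 - 2Q)q_I - (8q_I). Setting ∂π_I/∂q_I = 0: 70 - 4q_I - 2(q_L) = 0.
So q_L = (45 - 2q_I)/4 and q_I = (70 - 2q_L)/4.
Solving the pair: q_L = 10/3, q_I = 95/6.

3.33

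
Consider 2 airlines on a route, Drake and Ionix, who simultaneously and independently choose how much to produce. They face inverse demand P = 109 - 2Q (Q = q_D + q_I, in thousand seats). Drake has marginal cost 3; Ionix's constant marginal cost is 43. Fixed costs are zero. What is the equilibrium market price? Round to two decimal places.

51.67

Drake's profit: π_D = (109 - 2Q)q_D - (3q_D). Setting ∂π_D/∂q_D = 0: 106 - 4q_D - 2(q_I) = 0.
Ionix's profit: π_I = (109 - 2Q)q_I - (43q_I). Setting ∂π_I/∂q_I = 0: 66 - 4q_I - 2(q_D) = 0.
So q_D = (106 - 2q_I)/4 and q_I = (66 - 2q_D)/4.
Solving the pair: q_D = 73/3, q_I = 13/3.
Total output Q = 86/3, so price P = 109 - 2·(86/3) = 155/3.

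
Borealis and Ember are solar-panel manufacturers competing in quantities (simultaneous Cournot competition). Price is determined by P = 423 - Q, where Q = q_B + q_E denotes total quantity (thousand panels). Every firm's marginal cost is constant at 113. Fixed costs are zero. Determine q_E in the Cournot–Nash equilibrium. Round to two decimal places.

103.33

Each firm earns π_i = (423 - Q)q_i - 113q_i.
First-order condition (treating rivals' output as given): 310 - 2q_i - q_j = 0.
With identical firms every q_j equals q_i, so q_j = q_i and 310 = 3q_i, giving q_i = 310/3.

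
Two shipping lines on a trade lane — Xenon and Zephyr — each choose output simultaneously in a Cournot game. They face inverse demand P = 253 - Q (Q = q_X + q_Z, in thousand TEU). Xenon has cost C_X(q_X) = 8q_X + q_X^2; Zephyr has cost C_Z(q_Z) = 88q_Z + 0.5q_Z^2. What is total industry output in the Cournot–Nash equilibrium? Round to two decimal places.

89.55

Xenon's profit: π_X = (253 - Q)q_X - (8q_X + q_X²). Setting ∂π_X/∂q_X = 0: 245 - 4q_X - (q_Z) = 0.
Zephyr's profit: π_Z = (253 - Q)q_Z - (88q_Z + (1/2)q_Z²). Setting ∂π_Z/∂q_Z = 0: 165 - 3q_Z - (q_X) = 0.
Rearranging gives the reaction functions q_X = (245 - q_Z)/4 and q_Z = (165 - q_X)/3.
Substituting one into the other gives q_X = 570/11 and q_Z = 415/11.
Total output Q = 570/11 + 415/11 = 985/11.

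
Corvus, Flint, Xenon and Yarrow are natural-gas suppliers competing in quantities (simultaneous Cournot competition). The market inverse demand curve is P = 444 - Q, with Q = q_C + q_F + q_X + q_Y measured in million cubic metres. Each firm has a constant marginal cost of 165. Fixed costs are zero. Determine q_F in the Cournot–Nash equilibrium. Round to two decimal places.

55.80

Each firm earns π_i = (444 - Q)q_i - 165q_i.
First-order condition (treating rivals' output as given): 279 - 2q_i - Σ_{j≠i} q_j = 0.
By symmetry each firm produces the same amount; substituting Σ_{j≠i} q_j = 3q_i yields q_i = 279/5.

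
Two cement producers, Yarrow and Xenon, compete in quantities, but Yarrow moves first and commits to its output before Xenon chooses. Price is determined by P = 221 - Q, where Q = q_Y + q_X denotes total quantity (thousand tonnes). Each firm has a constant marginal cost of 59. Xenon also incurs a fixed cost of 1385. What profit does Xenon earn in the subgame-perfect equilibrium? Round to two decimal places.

255.25

Solve by backward induction. Given q_Y, the follower Xenon maximises π_X = (221 - q_Y - q_X)q_X - 59q_X.
Setting the follower's marginal profit to zero, 162 - q_Y - 2q_X = 0, i.e. q_X = (162 - q_Y)/2.
Yarrow substitutes q_X(q_Y) into its own profit: π_Y = q_Y(221 - q_Y - (162 - q_Y)/2) - 59q_Y = (140 - (1/2)q_Y)q_Y - 59q_Y.
Leader FOC: 81 - q_Y = 0, so q_Y = 81.
Then q_X = (162 - 81)/2 = 81/2.
Price P = 221 - 243/2 = 199/2.
Xenon's profit: (199/2 - 59)·(81/2) - 1385 = 1021/4.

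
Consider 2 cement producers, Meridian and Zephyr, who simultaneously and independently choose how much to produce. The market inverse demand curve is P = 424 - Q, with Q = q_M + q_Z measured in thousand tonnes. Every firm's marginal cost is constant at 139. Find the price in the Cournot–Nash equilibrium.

234

A representative firm's profit is π_i = q_i(424 - Q) - 139q_i.
First-order condition (treating rivals' output as given): 285 - 2q_i - q_j = 0.
By symmetry each firm produces the same amount; substituting q_j = q_i yields q_i = 285/3 = 95.
Total output Q = 190, so price P = 424 - 190 = 234.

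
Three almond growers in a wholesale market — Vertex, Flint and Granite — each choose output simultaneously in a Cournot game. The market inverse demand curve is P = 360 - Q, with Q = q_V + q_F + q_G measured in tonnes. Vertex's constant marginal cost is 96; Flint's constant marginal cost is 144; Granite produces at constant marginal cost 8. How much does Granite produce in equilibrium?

Vertex's profit: π_V = (360 - Q)q_V - (96q_V). Setting ∂π_V/∂q_V = 0: 264 - 2q_V - (q_F + q_G) = 0.
Flint's first-order condition: 216 - 2q_F - (q_V + q_G) = 0.
Granite's first-order condition: 352 - 2q_G - (q_V + q_F) = 0.
Summing all 3 equations gives 832 − 4Q = 0, hence Q = 208.
Back-substituting: q_V = (264 − 208) = 56, q_F = (216 − 208) = 8, q_G = (352 − 208) = 144.

144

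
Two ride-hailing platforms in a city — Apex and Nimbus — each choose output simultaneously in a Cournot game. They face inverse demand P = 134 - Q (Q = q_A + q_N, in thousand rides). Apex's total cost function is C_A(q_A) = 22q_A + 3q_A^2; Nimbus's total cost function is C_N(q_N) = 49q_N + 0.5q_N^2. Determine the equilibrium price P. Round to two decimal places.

Apex's profit: π_A = (134 - Q)q_A - (22q_A + 3q_A²). Setting ∂π_A/∂q_A = 0: 112 - 8q_A - (q_N) = 0.
Nimbus's first-order condition: 85 - 3q_N - (q_A) = 0.
So q_A = (112 - q_N)/8 and q_N = (85 - q_A)/3.
Solving the pair: q_A = 251/23, q_N = 568/23.
Total output Q = 819/23, so price P = 134 - 819/23 = 98.3913.

98.39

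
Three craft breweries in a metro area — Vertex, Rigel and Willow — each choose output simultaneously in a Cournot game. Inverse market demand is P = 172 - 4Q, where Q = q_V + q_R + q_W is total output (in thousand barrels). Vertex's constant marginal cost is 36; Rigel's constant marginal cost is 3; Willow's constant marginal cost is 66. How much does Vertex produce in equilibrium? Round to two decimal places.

Vertex's profit: π_V = (172 - 4Q)q_V - (36q_V). Setting ∂π_V/∂q_V = 0: 136 - 8q_V - 4(q_R + q_W) = 0.
Rigel's first-order condition: 169 - 8q_R - 4(q_V + q_W) = 0.
Willow's first-order condition: 106 - 8q_W - 4(q_V + q_R) = 0.
Summing all 3 equations gives 411 − 16Q = 0, hence Q = 411/16.
Back-substituting: q_V = (136 − 411/4)/4 = 133/16, q_R = (169 − 411/4)/4 = 265/16, q_W = (106 − 411/4)/4 = 13/16.

8.31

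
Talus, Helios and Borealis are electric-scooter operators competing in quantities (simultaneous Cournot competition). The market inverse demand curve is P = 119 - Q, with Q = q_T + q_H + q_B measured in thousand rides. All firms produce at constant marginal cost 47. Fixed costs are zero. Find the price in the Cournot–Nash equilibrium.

65

Each firm earns π_i = (119 - Q)q_i - 47q_i.
Setting ∂π_i/∂q_i = 0 with rivals' quantities fixed: 72 - 2q_i - Σ_{j≠i} q_j = 0.
By symmetry each firm produces the same amount; substituting Σ_{j≠i} q_j = 2q_i yields q_i = 72/4 = 18.
Total output Q = 54, so price P = 119 - 54 = 65.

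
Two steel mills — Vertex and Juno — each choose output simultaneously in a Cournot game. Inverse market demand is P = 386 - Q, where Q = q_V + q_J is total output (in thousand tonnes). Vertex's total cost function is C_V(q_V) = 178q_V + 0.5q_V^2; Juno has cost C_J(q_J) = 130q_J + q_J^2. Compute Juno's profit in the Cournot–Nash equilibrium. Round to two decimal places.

5183.47

Vertex's profit: π_V = (386 - Q)q_V - (178q_V + (1/2)q_V²). Setting ∂π_V/∂q_V = 0: 208 - 3q_V - (q_J) = 0.
Juno's first-order condition: 256 - 4q_J - (q_V) = 0.
Rearranging gives the reaction functions q_V = (208 - q_J)/3 and q_J = (256 - q_V)/4.
Substituting one into the other gives q_V = 576/11 and q_J = 560/11.
Price P = 386 - 1136/11 = 282.7273.
Juno's profit: 282.7273·(560/11) - 130·(560/11) - (560/11)² = 5183.4711.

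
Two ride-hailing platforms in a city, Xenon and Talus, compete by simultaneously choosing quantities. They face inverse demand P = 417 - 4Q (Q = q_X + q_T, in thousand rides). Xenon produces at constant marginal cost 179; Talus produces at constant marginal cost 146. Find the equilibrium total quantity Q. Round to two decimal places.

42.42

Xenon's profit: π_X = (417 - 4Q)q_X - (179q_X). Setting ∂π_X/∂q_X = 0: 238 - 8q_X - 4(q_T) = 0.
Talus's profit: π_T = (417 - 4Q)q_T - (146q_T). Setting ∂π_T/∂q_T = 0: 271 - 8q_T - 4(q_X) = 0.
Rearranging gives the reaction functions q_X = (238 - 4q_T)/8 and q_T = (271 - 4q_X)/8.
Substituting one into the other gives q_X = 205/12 and q_T = 76/3.
Total output Q = 205/12 + 76/3 = 509/12.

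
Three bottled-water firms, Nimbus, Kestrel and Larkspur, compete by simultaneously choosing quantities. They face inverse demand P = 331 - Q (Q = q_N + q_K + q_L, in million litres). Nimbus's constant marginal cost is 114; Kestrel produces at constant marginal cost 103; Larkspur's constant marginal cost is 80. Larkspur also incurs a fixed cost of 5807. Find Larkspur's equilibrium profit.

Nimbus's profit: π_N = (331 - Q)q_N - (114q_N). Setting ∂π_N/∂q_N = 0: 217 - 2q_N - (q_K + q_L) = 0.
Kestrel's first-order condition: 228 - 2q_K - (q_N + q_L) = 0.
Larkspur's first-order condition: 251 - 2q_L - (q_N + q_K) = 0.
Summing all 3 equations gives 696 − 4Q = 0, hence Q = 174.
Back-substituting: q_N = (217 − 174) = 43, q_K = (228 − 174) = 54, q_L = (251 − 174) = 77.
Price P = 331 - 174 = 157.
Larkspur's profit: (157 - 80)·77 - 5807 = 122.

122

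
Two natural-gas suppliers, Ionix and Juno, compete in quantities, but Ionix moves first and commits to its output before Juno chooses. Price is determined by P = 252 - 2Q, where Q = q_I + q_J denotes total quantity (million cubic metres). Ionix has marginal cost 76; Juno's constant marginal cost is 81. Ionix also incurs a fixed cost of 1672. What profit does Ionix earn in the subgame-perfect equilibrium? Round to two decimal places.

375.56

Solve by backward induction. Given q_I, the follower Juno maximises π_J = (252 - 2q_I - 2q_J)q_J - 81q_J.
∂π_J/∂q_J = 171 - 2q_I - 4q_J = 0 gives the reaction function q_J = (171 - 2q_I)/4.
The leader anticipates this reaction. Substituting into P = 252 - 2Q gives P = 333/2 - q_I, so π_I = (333/2 - q_I)q_I - 76q_I.
The leader's first-order condition 181/2 - 2q_I = 0 yields q_I = 181/4.
Then q_J = (171 - 2·(181/4))/4 = 161/8.
Price P = 252 - 2·(523/8) = 485/4.
Ionix's profit: (485/4 - 76)·(181/4) - 1672 = 375.5625.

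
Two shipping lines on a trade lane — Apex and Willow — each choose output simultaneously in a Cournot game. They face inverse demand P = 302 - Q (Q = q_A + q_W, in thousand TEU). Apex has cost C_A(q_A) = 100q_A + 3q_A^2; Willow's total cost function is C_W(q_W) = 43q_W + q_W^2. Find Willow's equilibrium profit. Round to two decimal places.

7277.63

Apex's profit: π_A = (302 - Q)q_A - (100q_A + 3q_A²). Setting ∂π_A/∂q_A = 0: 202 - 8q_A - (q_W) = 0.
Willow's first-order condition: 259 - 4q_W - (q_A) = 0.
Best responses: q_A = (202 - q_W)/8, q_W = (259 - q_A)/4.
Substituting one into the other gives q_A = 549/31 and q_W = 1870/31.
Price P = 302 - 78.0323 = 223.9677.
Willow's profit: 223.9677·(1870/31) - 43·(1870/31) - (1870/31)² = 7277.6275.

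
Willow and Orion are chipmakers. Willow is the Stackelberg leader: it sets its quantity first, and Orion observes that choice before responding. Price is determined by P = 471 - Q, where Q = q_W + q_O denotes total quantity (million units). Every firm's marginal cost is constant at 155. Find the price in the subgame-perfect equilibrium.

234

Solve by backward induction. Given q_W, the follower Orion maximises π_O = (471 - q_W - q_O)q_O - 155q_O.
∂π_O/∂q_O = 316 - q_W - 2q_O = 0 gives the reaction function q_O = (316 - q_W)/2.
Willow substitutes q_O(q_W) into its own profit: π_W = q_W(471 - q_W - (316 - q_W)/2) - 155q_W = (313 - (1/2)q_W)q_W - 155q_W.
The leader's first-order condition 158 - q_W = 0 yields q_W = 158.
Then q_O = (316 - 158)/2 = 79.
Total output Q = 237, so price P = 471 - 237 = 234.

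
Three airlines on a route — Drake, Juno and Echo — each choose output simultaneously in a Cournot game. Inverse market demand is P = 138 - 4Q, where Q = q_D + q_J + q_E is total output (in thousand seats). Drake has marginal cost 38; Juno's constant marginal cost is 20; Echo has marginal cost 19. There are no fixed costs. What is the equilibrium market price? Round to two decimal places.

53.75

Drake's profit: π_D = (138 - 4Q)q_D - (38q_D). Setting ∂π_D/∂q_D = 0: 100 - 8q_D - 4(q_J + q_E) = 0.
Juno's profit: π_J = (138 - 4Q)q_J - (20q_J). Setting ∂π_J/∂q_J = 0: 118 - 8q_J - 4(q_D + q_E) = 0.
Echo's first-order condition: 119 - 8q_E - 4(q_D + q_J) = 0.
Adding the 3 first-order conditions: 337 − 16Q = 0, so Q = 337/16.
Back-substituting: q_D = (100 − 337/4)/4 = 63/16, q_J = (118 − 337/4)/4 = 135/16, q_E = (119 − 337/4)/4 = 139/16.
Total output Q = 337/16, so price P = 138 - 4·(337/16) = 215/4.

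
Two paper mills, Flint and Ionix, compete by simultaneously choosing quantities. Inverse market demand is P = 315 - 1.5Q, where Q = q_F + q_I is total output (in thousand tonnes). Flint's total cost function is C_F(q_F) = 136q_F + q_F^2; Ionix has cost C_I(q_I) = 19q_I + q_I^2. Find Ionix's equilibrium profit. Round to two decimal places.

7089.64

Flint's profit: π_F = (315 - 1.5Q)q_F - (136q_F + q_F²). Setting ∂π_F/∂q_F = 0: 179 - 5q_F - (3/2)(q_I) = 0.
Ionix's first-order condition: 296 - 5q_I - (3/2)(q_F) = 0.
So q_F = (179 - (3/2)q_I)/5 and q_I = (296 - (3/2)q_F)/5.
Substituting one into the other gives q_F = 1804/91 and q_I = 53.2527.
Price P = 315 - (3/2)·(950/13) = 205.3846.
Ionix's profit: 205.3846·53.2527 - 19·53.2527 - 53.2527² = 7089.6377.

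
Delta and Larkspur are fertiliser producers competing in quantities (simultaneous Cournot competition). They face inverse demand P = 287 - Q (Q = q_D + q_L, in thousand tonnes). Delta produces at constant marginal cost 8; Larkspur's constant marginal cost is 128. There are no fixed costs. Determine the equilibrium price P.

Delta's profit: π_D = (287 - Q)q_D - (8q_D). Setting ∂π_D/∂q_D = 0: 279 - 2q_D - (q_L) = 0.
Larkspur's first-order condition: 159 - 2q_L - (q_D) = 0.
Rearranging gives the reaction functions q_D = (279 - q_L)/2 and q_L = (159 - q_D)/2.
Substituting one into the other gives q_D = 133 and q_L = 13.
Total output Q = 146, so price P = 287 - 146 = 141.

141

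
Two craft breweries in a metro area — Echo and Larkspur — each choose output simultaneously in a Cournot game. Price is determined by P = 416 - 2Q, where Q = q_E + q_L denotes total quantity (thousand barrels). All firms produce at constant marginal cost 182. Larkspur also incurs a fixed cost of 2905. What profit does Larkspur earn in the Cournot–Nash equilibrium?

Each firm earns π_i = (416 - 2Q)q_i - 182q_i.
First-order condition (treating rivals' output as given): 234 - 4q_i - 2q_j = 0.
By symmetry each firm produces the same amount; substituting q_j = q_i yields q_i = 234/6 = 39.
Price P = 416 - 2·78 = 260.
Larkspur's profit: (260 - 182)·39 - 2905 = 137.

137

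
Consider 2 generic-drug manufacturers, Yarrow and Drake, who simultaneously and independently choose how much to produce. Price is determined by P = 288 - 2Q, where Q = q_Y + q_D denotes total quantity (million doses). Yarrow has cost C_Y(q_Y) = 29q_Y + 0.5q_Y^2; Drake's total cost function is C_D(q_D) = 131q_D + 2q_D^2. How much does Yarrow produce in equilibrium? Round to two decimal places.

Yarrow's profit: π_Y = (288 - 2Q)q_Y - (29q_Y + (1/2)q_Y²). Setting ∂π_Y/∂q_Y = 0: 259 - 5q_Y - 2(q_D) = 0.
Drake's first-order condition: 157 - 8q_D - 2(q_Y) = 0.
So q_Y = (259 - 2q_D)/5 and q_D = (157 - 2q_Y)/8.
Solving the pair: q_Y = 293/6, q_D = 89/12.

48.83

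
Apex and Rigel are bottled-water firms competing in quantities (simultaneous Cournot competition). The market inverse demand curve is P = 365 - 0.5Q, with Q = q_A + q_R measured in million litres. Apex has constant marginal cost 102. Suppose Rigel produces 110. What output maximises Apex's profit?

With the rival's output fixed at 110, Apex's profit is π_A = (365 - (1/2)·110 - (1/2)q_A)q_A - (102q_A) = (310 - (1/2)q_A)q_A - (102q_A).
∂π_A/∂q_A = 208 - q_A = 0, so q_A = 208.

208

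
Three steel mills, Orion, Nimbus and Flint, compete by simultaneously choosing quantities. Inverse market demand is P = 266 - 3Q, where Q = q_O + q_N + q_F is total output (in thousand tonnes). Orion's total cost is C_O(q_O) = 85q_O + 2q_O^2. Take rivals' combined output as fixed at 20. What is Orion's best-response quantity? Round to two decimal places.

12.10

With rivals' combined output fixed at 20, Orion's profit is π_O = (266 - 3·20 - 3q_O)q_O - (85q_O + 2q_O²) = (206 - 3q_O)q_O - (85q_O + 2q_O²).
∂π_O/∂q_O = 121 - 10q_O = 0, so q_O = 121/10.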